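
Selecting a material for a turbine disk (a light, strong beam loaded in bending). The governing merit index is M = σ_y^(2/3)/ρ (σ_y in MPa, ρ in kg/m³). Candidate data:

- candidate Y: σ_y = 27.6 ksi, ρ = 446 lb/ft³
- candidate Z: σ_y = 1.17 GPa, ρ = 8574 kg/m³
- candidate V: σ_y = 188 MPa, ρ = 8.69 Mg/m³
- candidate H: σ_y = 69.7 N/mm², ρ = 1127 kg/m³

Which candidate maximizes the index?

Putting every candidate on a common basis:
  candidate Y: σ_y = 190.3 MPa, ρ = 7144 kg/m³
  candidate Z: σ_y = 1170 MPa, ρ = 8574 kg/m³
  candidate V: σ_y = 188.0 MPa, ρ = 8690 kg/m³
  candidate H: σ_y = 69.70 MPa, ρ = 1127 kg/m³
  candidate H: M = 15.0×10⁻³
  candidate Z: M = 13.0×10⁻³
  candidate Y: M = 4.63×10⁻³
  candidate V: M = 3.78×10⁻³
The maximum is for candidate H.

candidate H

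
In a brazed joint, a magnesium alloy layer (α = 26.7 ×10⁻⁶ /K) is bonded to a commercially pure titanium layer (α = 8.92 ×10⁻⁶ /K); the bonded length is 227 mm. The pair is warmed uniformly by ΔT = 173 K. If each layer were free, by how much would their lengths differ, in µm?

698 µm

Δα = |26.7 − 8.92|×10⁻⁶/K = 17.8×10⁻⁶/K.
ΔL_mismatch = Δα·L·ΔT = 17.8×10⁻⁶ × 227.0 mm × 173.0 K = 698 µm.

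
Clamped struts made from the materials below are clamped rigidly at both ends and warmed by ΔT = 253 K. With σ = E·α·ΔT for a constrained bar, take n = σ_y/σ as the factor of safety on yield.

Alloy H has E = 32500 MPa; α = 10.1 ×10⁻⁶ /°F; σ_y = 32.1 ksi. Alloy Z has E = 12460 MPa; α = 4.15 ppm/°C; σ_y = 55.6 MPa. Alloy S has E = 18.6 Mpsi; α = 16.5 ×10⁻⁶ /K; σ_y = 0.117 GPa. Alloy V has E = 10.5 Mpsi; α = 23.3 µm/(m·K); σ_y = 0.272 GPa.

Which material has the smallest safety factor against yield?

alloy S

In consistent units (E in GPa, α in ×10⁻⁶/K, σ_y in MPa):
  alloy H: E = 32.50, α = 18.2, σ_y = 221.3 → σ = 149 MPa, n = 1.48
  alloy Z: E = 12.46, α = 4.15, σ_y = 55.60 → σ = 13.1 MPa, n = 4.25
  alloy S: E = 128.2, α = 16.5, σ_y = 117.0 → σ = 535 MPa, n = 0.219
  alloy V: E = 72.39, α = 23.3, σ_y = 272.0 → σ = 427 MPa, n = 0.637
The minimum is alloy S at n = 0.219.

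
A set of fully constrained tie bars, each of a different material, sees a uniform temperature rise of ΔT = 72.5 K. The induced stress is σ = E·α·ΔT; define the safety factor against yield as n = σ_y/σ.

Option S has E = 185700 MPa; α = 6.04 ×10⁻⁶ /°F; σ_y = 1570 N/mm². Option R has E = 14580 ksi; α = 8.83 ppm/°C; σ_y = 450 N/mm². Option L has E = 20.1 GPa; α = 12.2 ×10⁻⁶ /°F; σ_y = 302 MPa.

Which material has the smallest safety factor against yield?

In consistent units (E in GPa, α in ×10⁻⁶/K, σ_y in MPa):
  option S: E = 185.7, α = 10.9, σ_y = 1570 → σ = 146 MPa, n = 10.7
  option R: E = 100.5, α = 8.83, σ_y = 450.0 → σ = 64.4 MPa, n = 6.99
  option L: E = 20.10, α = 22.0, σ_y = 302.0 → σ = 32.0 MPa, n = 9.44
The minimum is option R at n = 6.99.

option R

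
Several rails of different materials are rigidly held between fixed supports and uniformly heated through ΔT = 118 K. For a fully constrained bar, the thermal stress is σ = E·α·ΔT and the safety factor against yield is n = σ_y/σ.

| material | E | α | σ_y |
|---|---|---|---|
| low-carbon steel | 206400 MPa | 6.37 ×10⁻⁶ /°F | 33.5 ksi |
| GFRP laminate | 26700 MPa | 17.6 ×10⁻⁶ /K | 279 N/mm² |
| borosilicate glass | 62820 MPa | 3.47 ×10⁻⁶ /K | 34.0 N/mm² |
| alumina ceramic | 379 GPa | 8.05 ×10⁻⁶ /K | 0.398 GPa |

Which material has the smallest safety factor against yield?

In consistent units (E in GPa, α in ×10⁻⁶/K, σ_y in MPa):
  low-carbon steel: E = 206.4, α = 11.5, σ_y = 231.0 → σ = 279 MPa, n = 0.827
  GFRP laminate: E = 26.70, α = 17.6, σ_y = 279.0 → σ = 55.5 MPa, n = 5.03
  borosilicate glass: E = 62.82, α = 3.47, σ_y = 34.00 → σ = 25.7 MPa, n = 1.32
  alumina ceramic: E = 379.0, α = 8.05, σ_y = 398.0 → σ = 360 MPa, n = 1.11
Low-carbon steel has the lowest safety factor, n = 0.827.

low-carbon steel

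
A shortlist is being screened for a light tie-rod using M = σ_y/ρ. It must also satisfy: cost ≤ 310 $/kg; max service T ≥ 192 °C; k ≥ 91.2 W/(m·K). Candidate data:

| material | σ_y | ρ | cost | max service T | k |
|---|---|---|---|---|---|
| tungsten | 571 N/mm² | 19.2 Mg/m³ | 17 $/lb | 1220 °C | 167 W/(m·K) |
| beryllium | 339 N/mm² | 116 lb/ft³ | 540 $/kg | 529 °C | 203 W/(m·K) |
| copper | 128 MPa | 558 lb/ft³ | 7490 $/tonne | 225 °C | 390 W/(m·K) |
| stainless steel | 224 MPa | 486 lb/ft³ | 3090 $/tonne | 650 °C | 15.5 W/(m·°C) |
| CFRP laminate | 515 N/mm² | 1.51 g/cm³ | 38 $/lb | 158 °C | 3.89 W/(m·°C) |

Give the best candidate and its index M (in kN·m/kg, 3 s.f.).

Screen on constraints: cost ≤ 310 $/kg; max service T ≥ 192 °C; k ≥ 91.2 W/(m·K). Survivors: tungsten, copper.
After converting to SI:
  tungsten: σ_y = 571.0 MPa, ρ = 19200 kg/m³
  copper: σ_y = 128.0 MPa, ρ = 8938 kg/m³
  tungsten: M = 29.7 kN·m/kg
  copper: M = 14.3 kN·m/kg
Tungsten ranks first.

tungsten, M = 29.7 kN·m/kg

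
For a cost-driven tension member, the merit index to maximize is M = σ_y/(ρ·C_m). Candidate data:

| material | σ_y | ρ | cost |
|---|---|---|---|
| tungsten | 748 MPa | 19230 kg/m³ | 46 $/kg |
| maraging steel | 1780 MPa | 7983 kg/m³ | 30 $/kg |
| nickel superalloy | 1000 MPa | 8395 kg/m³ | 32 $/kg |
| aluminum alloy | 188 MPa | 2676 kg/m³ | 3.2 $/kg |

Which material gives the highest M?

Per-candidate index values:
  aluminum alloy: M = 22.0 kN·m per $
  maraging steel: M = 7.43 kN·m per $
  nickel superalloy: M = 3.72 kN·m per $
  tungsten: M = 0.846 kN·m per $
Highest index: aluminum alloy.

aluminum alloy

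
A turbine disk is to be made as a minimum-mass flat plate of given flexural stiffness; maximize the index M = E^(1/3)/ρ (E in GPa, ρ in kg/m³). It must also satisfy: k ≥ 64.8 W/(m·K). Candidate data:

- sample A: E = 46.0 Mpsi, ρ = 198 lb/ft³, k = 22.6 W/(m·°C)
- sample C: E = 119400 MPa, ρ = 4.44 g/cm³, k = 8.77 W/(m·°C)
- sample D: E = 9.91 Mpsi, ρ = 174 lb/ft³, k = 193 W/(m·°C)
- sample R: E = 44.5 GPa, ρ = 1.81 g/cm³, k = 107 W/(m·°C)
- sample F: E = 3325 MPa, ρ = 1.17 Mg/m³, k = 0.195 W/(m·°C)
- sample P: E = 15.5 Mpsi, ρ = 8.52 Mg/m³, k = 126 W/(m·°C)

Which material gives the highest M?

Screen on constraints: k ≥ 64.8 W/(m·K). Survivors: sample D, sample R, sample P.
Putting every candidate on a common basis:
  sample D: E = 68.33 GPa, ρ = 2787 kg/m³
  sample R: E = 44.50 GPa, ρ = 1810 kg/m³
  sample P: E = 106.9 GPa, ρ = 8520 kg/m³
  sample R: M = 1.96×10⁻³
  sample D: M = 1.47×10⁻³
  sample P: M = 0.557×10⁻³
The maximum is for sample R.

sample R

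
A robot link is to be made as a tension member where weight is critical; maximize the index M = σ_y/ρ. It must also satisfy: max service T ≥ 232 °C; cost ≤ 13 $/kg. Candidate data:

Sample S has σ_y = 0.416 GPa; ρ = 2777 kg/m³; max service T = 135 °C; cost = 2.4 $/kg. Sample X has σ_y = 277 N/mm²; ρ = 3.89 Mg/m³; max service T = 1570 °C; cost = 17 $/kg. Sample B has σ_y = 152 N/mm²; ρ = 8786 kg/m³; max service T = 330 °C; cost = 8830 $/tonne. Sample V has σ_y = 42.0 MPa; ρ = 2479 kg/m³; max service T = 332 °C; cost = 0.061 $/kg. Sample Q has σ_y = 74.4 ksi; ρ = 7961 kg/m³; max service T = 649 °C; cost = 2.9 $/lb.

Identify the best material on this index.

Screen on constraints: max service T ≥ 232 °C; cost ≤ 13 $/kg. Survivors: sample B, sample V, sample Q.
After converting to SI:
  sample B: σ_y = 152.0 MPa, ρ = 8786 kg/m³
  sample V: σ_y = 42.00 MPa, ρ = 2479 kg/m³
  sample Q: σ_y = 513.0 MPa, ρ = 7961 kg/m³
  sample Q: M = 64.4 kN·m/kg
  sample B: M = 17.3 kN·m/kg
  sample V: M = 16.9 kN·m/kg
Highest index: sample Q.

sample Q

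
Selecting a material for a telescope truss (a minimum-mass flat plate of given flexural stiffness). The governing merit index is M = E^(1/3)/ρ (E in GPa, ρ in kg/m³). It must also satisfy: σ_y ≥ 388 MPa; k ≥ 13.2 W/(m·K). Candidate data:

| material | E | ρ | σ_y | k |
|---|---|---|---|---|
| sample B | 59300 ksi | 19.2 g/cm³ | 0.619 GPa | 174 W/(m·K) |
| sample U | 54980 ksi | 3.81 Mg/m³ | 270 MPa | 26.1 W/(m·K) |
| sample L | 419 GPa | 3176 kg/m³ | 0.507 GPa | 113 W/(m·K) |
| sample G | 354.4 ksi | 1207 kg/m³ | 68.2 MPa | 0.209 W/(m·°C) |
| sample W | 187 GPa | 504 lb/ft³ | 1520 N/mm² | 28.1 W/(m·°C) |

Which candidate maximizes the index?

Screen on constraints: σ_y ≥ 388 MPa; k ≥ 13.2 W/(m·K). Survivors: sample B, sample L, sample W.
After converting to SI:
  sample B: E = 408.9 GPa, ρ = 19200 kg/m³
  sample L: E = 419.0 GPa, ρ = 3176 kg/m³
  sample W: E = 187.0 GPa, ρ = 8073 kg/m³
  sample L: M = 2.36×10⁻³
  sample W: M = 0.708×10⁻³
  sample B: M = 0.387×10⁻³
Sample L has the largest M.

sample L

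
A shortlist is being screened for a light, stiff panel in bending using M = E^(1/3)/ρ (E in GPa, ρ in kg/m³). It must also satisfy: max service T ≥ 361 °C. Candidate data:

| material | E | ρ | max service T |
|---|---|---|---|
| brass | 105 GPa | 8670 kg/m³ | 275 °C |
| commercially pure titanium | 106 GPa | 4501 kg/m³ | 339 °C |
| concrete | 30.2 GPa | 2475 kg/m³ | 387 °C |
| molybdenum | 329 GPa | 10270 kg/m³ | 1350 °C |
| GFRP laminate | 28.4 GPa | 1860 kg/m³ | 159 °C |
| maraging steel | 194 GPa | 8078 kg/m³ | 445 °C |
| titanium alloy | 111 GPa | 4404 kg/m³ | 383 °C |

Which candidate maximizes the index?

concrete

Screen on constraints: max service T ≥ 361 °C. Survivors: concrete, molybdenum, maraging steel, titanium alloy.
Evaluate M for each candidate:
  concrete: M = 1.26×10⁻³
  titanium alloy: M = 1.09×10⁻³
  maraging steel: M = 0.717×10⁻³
  molybdenum: M = 0.672×10⁻³
Concrete ranks first.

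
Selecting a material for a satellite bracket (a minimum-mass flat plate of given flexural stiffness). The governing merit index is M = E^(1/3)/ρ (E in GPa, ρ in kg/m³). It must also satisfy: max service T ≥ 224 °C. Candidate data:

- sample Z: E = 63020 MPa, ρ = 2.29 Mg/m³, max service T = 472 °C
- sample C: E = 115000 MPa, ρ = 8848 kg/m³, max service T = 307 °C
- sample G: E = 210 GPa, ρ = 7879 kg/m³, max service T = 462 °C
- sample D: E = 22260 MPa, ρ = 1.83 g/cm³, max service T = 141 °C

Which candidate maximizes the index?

sample Z

Screen on constraints: max service T ≥ 224 °C. Survivors: sample Z, sample C, sample G.
After converting to SI:
  sample Z: E = 63.02 GPa, ρ = 2290 kg/m³
  sample C: E = 115.0 GPa, ρ = 8848 kg/m³
  sample G: E = 210.0 GPa, ρ = 7879 kg/m³
  sample Z: M = 1.74×10⁻³
  sample G: M = 0.754×10⁻³
  sample C: M = 0.550×10⁻³
Sample Z has the largest M.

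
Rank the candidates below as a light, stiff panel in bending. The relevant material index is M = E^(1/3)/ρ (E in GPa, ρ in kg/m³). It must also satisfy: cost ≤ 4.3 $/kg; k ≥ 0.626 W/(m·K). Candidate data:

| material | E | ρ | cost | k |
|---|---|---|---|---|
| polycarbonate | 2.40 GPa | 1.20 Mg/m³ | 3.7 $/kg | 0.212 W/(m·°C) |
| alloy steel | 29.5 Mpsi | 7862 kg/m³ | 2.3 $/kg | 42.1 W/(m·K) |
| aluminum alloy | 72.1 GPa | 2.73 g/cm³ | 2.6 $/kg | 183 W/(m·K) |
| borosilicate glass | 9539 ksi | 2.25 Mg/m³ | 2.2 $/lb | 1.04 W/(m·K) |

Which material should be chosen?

Screen on constraints: cost ≤ 4.3 $/kg; k ≥ 0.626 W/(m·K). Survivors: alloy steel, aluminum alloy.
In SI units:
  alloy steel: E = 203.4 GPa, ρ = 7862 kg/m³
  aluminum alloy: E = 72.10 GPa, ρ = 2730 kg/m³
  aluminum alloy: M = 1.52×10⁻³
  alloy steel: M = 0.748×10⁻³
Aluminum alloy ranks first.

aluminum alloy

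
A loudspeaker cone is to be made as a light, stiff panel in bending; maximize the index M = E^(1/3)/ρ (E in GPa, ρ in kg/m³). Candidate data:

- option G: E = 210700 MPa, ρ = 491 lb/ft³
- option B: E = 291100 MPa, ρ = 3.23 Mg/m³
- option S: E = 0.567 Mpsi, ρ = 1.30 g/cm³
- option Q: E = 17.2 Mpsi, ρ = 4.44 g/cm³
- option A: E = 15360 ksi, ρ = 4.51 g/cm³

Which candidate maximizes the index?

option B

Convert each candidate to consistent units, then evaluate M:
  option G: E = 210.7 GPa, ρ = 7865 kg/m³
  option B: E = 291.1 GPa, ρ = 3230 kg/m³
  option S: E = 3.909 GPa, ρ = 1300 kg/m³
  option Q: E = 118.6 GPa, ρ = 4440 kg/m³
  option A: E = 105.9 GPa, ρ = 4510 kg/m³
  option B: M = 2.05×10⁻³
  option S: M = 1.21×10⁻³
  option Q: M = 1.11×10⁻³
  option A: M = 1.05×10⁻³
  option G: M = 0.757×10⁻³
The maximum is for option B.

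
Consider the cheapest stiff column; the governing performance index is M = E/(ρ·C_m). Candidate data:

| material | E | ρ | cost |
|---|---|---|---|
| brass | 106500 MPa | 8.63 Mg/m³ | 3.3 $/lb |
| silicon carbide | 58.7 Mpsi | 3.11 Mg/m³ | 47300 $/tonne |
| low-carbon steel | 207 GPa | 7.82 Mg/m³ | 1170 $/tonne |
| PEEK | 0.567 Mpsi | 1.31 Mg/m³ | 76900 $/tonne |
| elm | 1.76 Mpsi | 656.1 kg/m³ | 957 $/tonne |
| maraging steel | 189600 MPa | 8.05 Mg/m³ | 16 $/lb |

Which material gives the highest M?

After converting to SI:
  brass: E = 106.5 GPa, ρ = 8630 kg/m³, cost = 7.275 $/kg
  silicon carbide: E = 404.7 GPa, ρ = 3110 kg/m³, cost = 47.30 $/kg
  low-carbon steel: E = 207.0 GPa, ρ = 7820 kg/m³, cost = 1.170 $/kg
  PEEK: E = 3.909 GPa, ρ = 1310 kg/m³, cost = 76.90 $/kg
  elm: E = 12.13 GPa, ρ = 656.1 kg/m³, cost = 0.9570 $/kg
  maraging steel: E = 189.6 GPa, ρ = 8050 kg/m³, cost = 35.27 $/kg
  low-carbon steel: M = 22.6 MN·m per $
  elm: M = 19.3 MN·m per $
  silicon carbide: M = 2.75 MN·m per $
  brass: M = 1.70 MN·m per $
  maraging steel: M = 0.668 MN·m per $
  PEEK: M = 0.0388 MN·m per $
Low-carbon steel ranks first.

low-carbon steel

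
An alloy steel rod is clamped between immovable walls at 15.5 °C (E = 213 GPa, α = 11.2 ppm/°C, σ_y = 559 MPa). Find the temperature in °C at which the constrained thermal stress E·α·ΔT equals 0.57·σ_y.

E·α·ΔT = 318.6 MPa ⇒ ΔT = 318.6 / (213.0×10³ × 11.2×10⁻⁶) = 133.6 K.
T = 15.5 + 133.6 = 149.1 °C.

149 °C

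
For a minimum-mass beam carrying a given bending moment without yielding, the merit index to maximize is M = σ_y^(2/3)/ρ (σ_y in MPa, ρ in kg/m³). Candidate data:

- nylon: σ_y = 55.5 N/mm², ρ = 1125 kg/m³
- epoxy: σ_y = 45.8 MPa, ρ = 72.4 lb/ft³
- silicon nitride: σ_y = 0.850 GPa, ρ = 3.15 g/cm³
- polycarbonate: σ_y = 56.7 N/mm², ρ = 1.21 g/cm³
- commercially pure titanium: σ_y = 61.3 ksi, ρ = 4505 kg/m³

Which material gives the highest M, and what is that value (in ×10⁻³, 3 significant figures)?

Normalizing units and computing the index:
  nylon: σ_y = 55.50 MPa, ρ = 1125 kg/m³
  epoxy: σ_y = 45.80 MPa, ρ = 1160 kg/m³
  silicon nitride: σ_y = 850.0 MPa, ρ = 3150 kg/m³
  polycarbonate: σ_y = 56.70 MPa, ρ = 1210 kg/m³
  commercially pure titanium: σ_y = 422.6 MPa, ρ = 4505 kg/m³
  silicon nitride: M = 28.5×10⁻³
  nylon: M = 12.9×10⁻³
  commercially pure titanium: M = 12.5×10⁻³
  polycarbonate: M = 12.2×10⁻³
  epoxy: M = 11.0×10⁻³
The maximum is for silicon nitride.

silicon nitride, M = 28.5×10⁻³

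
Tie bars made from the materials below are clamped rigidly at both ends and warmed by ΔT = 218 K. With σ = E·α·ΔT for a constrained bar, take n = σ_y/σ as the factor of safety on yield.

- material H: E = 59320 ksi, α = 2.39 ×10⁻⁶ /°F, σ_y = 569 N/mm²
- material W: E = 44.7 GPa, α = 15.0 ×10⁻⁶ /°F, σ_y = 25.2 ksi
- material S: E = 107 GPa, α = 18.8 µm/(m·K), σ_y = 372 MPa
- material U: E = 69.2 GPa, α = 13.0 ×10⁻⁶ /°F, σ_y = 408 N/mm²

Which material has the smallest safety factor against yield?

Converting E to GPa, α to ×10⁻⁶/K, σ_y to MPa, then σ and n for each:
  material H: E = 409.0, α = 4.30, σ_y = 569.0 → σ = 384 MPa, n = 1.48
  material W: E = 44.70, α = 27.0, σ_y = 173.7 → σ = 263 MPa, n = 0.660
  material S: E = 107.0, α = 18.8, σ_y = 372.0 → σ = 439 MPa, n = 0.848
  material U: E = 69.20, α = 23.4, σ_y = 408.0 → σ = 353 MPa, n = 1.16
The minimum is material W at n = 0.660.

material W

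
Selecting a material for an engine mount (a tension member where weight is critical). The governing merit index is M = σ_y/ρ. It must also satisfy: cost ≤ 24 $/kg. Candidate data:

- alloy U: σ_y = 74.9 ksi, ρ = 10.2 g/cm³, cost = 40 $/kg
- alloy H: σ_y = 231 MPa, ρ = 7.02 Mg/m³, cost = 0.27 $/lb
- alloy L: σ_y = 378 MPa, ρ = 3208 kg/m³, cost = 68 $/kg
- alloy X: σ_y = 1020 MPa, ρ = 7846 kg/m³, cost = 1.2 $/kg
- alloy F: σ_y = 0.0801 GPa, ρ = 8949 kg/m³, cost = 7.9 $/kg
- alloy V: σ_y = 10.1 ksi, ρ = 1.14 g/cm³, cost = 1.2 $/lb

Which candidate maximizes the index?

Screen on constraints: cost ≤ 24 $/kg. Survivors: alloy H, alloy X, alloy F, alloy V.
In SI units:
  alloy H: σ_y = 231.0 MPa, ρ = 7020 kg/m³
  alloy X: σ_y = 1020 MPa, ρ = 7846 kg/m³
  alloy F: σ_y = 80.10 MPa, ρ = 8949 kg/m³
  alloy V: σ_y = 69.64 MPa, ρ = 1140 kg/m³
  alloy X: M = 130 kN·m/kg
  alloy V: M = 61.1 kN·m/kg
  alloy H: M = 32.9 kN·m/kg
  alloy F: M = 8.95 kN·m/kg
Alloy X ranks first.

alloy X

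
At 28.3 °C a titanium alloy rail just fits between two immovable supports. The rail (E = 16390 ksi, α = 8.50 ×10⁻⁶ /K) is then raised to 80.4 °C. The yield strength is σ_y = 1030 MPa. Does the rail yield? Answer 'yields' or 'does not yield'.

does not yield

E = 16390 ksi = 113.0 GPa.
ΔT = 52.10 K. Constrained thermal stress σ = E·α·ΔT = 113.0×10³ MPa × 8.50×10⁻⁶ × 52.10 = 50.0 MPa (compressive).
Compare to σ_y = 1030 MPa: σ < σ_y, so it does not yield.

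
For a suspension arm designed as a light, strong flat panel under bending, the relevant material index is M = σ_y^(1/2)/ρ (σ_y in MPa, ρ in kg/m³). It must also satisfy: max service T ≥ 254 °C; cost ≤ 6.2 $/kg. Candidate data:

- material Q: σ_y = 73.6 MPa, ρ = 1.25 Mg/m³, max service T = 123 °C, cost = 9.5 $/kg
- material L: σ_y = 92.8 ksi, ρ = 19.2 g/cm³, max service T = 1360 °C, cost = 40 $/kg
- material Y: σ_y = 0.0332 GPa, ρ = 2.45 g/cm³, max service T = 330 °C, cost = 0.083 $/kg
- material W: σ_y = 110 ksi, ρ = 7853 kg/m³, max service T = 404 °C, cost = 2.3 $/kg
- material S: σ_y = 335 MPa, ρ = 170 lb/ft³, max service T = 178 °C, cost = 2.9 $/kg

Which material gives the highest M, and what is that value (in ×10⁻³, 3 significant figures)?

Screen on constraints: max service T ≥ 254 °C; cost ≤ 6.2 $/kg. Survivors: material Y, material W.
Convert each candidate to consistent units, then evaluate M:
  material Y: σ_y = 33.20 MPa, ρ = 2450 kg/m³
  material W: σ_y = 758.4 MPa, ρ = 7853 kg/m³
  material W: M = 3.51×10⁻³
  material Y: M = 2.35×10⁻³
Material W has the largest M.

material W, M = 3.51×10⁻³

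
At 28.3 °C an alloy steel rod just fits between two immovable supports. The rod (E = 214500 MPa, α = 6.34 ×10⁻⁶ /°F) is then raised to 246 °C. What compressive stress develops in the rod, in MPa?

E = 214500 MPa = 214.5 GPa.
α = 6.34×10⁻⁶/°F × 9/5 = 11.4×10⁻⁶/K.
ΔT = 217.7 K. Constrained thermal stress σ = E·α·ΔT = 214.5×10³ MPa × 11.4×10⁻⁶ × 217.7 = 533 MPa (compressive).

533 MPa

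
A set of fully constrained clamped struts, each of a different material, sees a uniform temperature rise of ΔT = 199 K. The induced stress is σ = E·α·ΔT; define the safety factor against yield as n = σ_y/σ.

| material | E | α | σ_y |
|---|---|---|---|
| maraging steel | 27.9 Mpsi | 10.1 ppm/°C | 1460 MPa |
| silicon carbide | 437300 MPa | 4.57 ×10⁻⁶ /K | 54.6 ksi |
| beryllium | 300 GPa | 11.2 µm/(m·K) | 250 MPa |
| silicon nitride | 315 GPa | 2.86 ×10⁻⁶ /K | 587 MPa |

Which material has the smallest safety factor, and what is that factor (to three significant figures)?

beryllium, n = 0.374

With everything in SI (GPa, ×10⁻⁶/K, MPa):
  maraging steel: E = 192.4, α = 10.1, σ_y = 1460 → σ = 387 MPa, n = 3.78
  silicon carbide: E = 437.3, α = 4.57, σ_y = 376.5 → σ = 398 MPa, n = 0.947
  beryllium: E = 300.0, α = 11.2, σ_y = 250.0 → σ = 669 MPa, n = 0.374
  silicon nitride: E = 315.0, α = 2.86, σ_y = 587.0 → σ = 179 MPa, n = 3.27
Beryllium has the lowest safety factor, n = 0.374.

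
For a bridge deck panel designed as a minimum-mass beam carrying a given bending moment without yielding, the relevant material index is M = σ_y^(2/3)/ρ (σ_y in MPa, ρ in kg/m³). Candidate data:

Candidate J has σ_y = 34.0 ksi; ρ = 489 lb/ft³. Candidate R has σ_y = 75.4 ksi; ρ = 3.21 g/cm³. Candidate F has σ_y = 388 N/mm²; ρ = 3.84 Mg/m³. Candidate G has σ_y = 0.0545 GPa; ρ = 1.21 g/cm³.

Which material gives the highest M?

Normalizing units and computing the index:
  candidate J: σ_y = 234.4 MPa, ρ = 7833 kg/m³
  candidate R: σ_y = 519.9 MPa, ρ = 3210 kg/m³
  candidate F: σ_y = 388.0 MPa, ρ = 3840 kg/m³
  candidate G: σ_y = 54.50 MPa, ρ = 1210 kg/m³
  candidate R: M = 20.1×10⁻³
  candidate F: M = 13.9×10⁻³
  candidate G: M = 11.9×10⁻³
  candidate J: M = 4.85×10⁻³
Candidate R has the largest M.

candidate R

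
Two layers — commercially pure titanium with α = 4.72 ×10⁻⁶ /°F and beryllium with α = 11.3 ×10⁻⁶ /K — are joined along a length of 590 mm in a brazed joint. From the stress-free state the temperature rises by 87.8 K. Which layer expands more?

beryllium

commercially pure titanium: α = 4.72×10⁻⁶/°F × 9/5 = 8.50×10⁻⁶/K.
α(commercially pure titanium) = 8.50×10⁻⁶/K vs α(beryllium) = 11.3×10⁻⁶/K.
Higher α expands more for the same ΔT: beryllium.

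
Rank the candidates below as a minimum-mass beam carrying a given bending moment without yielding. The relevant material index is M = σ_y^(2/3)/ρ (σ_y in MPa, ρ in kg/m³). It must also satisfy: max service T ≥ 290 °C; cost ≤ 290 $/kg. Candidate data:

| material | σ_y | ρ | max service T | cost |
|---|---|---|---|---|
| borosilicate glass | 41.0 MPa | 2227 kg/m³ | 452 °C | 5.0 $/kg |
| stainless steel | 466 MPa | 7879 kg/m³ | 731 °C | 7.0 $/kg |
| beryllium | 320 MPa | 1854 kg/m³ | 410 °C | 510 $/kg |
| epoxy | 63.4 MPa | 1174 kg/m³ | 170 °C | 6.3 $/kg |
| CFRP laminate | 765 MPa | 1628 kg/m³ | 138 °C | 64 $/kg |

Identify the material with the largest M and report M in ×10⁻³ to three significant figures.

Screen on constraints: max service T ≥ 290 °C; cost ≤ 290 $/kg. Survivors: borosilicate glass, stainless steel.
Evaluate M for each candidate:
  stainless steel: M = 7.63×10⁻³
  borosilicate glass: M = 5.34×10⁻³
Highest index: stainless steel.

stainless steel, M = 7.63×10⁻³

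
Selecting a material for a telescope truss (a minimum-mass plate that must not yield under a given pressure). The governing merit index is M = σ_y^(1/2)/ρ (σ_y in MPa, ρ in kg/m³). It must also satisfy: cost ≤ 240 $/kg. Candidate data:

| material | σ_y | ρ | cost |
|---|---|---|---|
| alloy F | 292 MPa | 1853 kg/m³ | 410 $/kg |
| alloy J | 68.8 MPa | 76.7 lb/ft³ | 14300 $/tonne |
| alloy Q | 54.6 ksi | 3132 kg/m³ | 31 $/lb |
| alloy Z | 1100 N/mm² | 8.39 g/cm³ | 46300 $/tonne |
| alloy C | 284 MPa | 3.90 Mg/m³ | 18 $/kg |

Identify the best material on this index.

alloy J

Screen on constraints: cost ≤ 240 $/kg. Survivors: alloy J, alloy Q, alloy Z, alloy C.
Putting every candidate on a common basis:
  alloy J: σ_y = 68.80 MPa, ρ = 1229 kg/m³
  alloy Q: σ_y = 376.5 MPa, ρ = 3132 kg/m³
  alloy Z: σ_y = 1100 MPa, ρ = 8390 kg/m³
  alloy C: σ_y = 284.0 MPa, ρ = 3900 kg/m³
  alloy J: M = 6.75×10⁻³
  alloy Q: M = 6.19×10⁻³
  alloy C: M = 4.32×10⁻³
  alloy Z: M = 3.95×10⁻³
Alloy J ranks first.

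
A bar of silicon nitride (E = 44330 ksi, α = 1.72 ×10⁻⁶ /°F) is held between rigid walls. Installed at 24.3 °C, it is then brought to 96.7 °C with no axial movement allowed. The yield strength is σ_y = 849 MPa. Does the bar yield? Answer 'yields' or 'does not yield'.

E = 44330 ksi = 305.6 GPa.
α = 1.72×10⁻⁶/°F × 9/5 = 3.10×10⁻⁶/K.
ΔT = 72.40 K. Constrained thermal stress σ = E·α·ΔT = 305.6×10³ MPa × 3.10×10⁻⁶ × 72.40 = 68.5 MPa (compressive).
Compare to σ_y = 849 MPa: σ < σ_y, so it does not yield.

does not yield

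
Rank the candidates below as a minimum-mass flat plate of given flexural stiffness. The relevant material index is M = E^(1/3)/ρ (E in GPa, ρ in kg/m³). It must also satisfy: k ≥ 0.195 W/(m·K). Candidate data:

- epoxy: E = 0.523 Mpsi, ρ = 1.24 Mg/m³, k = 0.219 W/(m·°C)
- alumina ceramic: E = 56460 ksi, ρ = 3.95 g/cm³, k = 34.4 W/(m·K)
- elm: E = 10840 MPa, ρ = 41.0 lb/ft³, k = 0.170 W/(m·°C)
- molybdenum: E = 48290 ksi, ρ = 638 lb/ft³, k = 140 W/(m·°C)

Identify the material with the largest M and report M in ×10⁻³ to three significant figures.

alumina ceramic, M = 1.85×10⁻³

Screen on constraints: k ≥ 0.195 W/(m·K). Survivors: epoxy, alumina ceramic, molybdenum.
In SI units:
  epoxy: E = 3.606 GPa, ρ = 1240 kg/m³
  alumina ceramic: E = 389.3 GPa, ρ = 3950 kg/m³
  molybdenum: E = 332.9 GPa, ρ = 10220 kg/m³
  alumina ceramic: M = 1.85×10⁻³
  epoxy: M = 1.24×10⁻³
  molybdenum: M = 0.678×10⁻³
The maximum is for alumina ceramic.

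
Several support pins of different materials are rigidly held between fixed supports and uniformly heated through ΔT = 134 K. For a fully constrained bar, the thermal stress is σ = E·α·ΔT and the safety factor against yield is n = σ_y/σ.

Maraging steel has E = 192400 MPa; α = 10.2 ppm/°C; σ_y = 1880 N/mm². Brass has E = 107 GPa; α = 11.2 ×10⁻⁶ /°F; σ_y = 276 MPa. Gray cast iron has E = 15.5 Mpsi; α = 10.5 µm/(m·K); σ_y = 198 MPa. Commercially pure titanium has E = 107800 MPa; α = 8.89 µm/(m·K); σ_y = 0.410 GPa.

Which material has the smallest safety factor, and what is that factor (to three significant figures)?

In consistent units (E in GPa, α in ×10⁻⁶/K, σ_y in MPa):
  maraging steel: E = 192.4, α = 10.2, σ_y = 1880 → σ = 263 MPa, n = 7.15
  brass: E = 107.0, α = 20.2, σ_y = 276.0 → σ = 289 MPa, n = 0.955
  gray cast iron: E = 106.9, α = 10.5, σ_y = 198.0 → σ = 150 MPa, n = 1.32
  commercially pure titanium: E = 107.8, α = 8.89, σ_y = 410.0 → σ = 128 MPa, n = 3.19
Smallest n: brass with n = 0.955.

brass, n = 0.955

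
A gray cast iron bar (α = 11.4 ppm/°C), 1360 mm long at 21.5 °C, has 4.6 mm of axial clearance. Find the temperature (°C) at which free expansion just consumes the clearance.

318 °C

α·L₀·ΔT = 4.6 mm ⇒ ΔT = 4.6 / (11.4×10⁻⁶ × 1360.0) = 296.7 K.
T = 21.5 + 296.7 = 318.2 °C.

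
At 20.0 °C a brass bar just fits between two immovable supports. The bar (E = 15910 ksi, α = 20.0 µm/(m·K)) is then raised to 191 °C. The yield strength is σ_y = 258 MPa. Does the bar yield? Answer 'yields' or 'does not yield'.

yields

E = 15910 ksi = 109.7 GPa.
ΔT = 171.0 K. Constrained thermal stress σ = E·α·ΔT = 109.7×10³ MPa × 20.0×10⁻⁶ × 171.0 = 375 MPa (compressive).
Compare to σ_y = 258 MPa: σ ≥ σ_y, so it yields.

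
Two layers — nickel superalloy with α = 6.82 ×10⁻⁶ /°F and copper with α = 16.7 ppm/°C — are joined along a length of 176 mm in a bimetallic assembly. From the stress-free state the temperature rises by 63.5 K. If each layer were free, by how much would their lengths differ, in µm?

nickel superalloy: α = 6.82×10⁻⁶/°F × 9/5 = 12.3×10⁻⁶/K.
Δα = |12.3 − 16.7|×10⁻⁶/K = 4.42×10⁻⁶/K.
ΔL_mismatch = Δα·L·ΔT = 4.42×10⁻⁶ × 176.0 mm × 63.5 K = 49.4 µm.

49.4 µm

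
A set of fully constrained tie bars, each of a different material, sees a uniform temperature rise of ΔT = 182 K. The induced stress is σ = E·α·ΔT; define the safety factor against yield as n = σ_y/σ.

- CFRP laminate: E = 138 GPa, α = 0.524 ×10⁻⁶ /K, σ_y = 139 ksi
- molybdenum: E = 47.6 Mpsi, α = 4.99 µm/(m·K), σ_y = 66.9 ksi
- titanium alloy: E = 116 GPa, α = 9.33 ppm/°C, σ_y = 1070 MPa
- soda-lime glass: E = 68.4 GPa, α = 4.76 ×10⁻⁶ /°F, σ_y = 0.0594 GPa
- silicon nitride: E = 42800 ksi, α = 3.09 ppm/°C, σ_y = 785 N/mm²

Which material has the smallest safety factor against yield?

soda-lime glass

Per material, after unit conversion:
  CFRP laminate: E = 138.0, α = 0.524, σ_y = 958.4 → σ = 13.2 MPa, n = 72.8
  molybdenum: E = 328.2, α = 4.99, σ_y = 461.3 → σ = 298 MPa, n = 1.55
  titanium alloy: E = 116.0, α = 9.33, σ_y = 1070 → σ = 197 MPa, n = 5.43
  soda-lime glass: E = 68.40, α = 8.57, σ_y = 59.40 → σ = 107 MPa, n = 0.557
  silicon nitride: E = 295.1, α = 3.09, σ_y = 785.0 → σ = 166 MPa, n = 4.73
The minimum is soda-lime glass at n = 0.557.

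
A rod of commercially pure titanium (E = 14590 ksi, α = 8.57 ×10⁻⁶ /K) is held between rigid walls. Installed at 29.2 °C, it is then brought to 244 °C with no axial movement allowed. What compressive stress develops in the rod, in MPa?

E = 14590 ksi = 100.6 GPa.
ΔT = 214.8 K. Constrained thermal stress σ = E·α·ΔT = 100.6×10³ MPa × 8.57×10⁻⁶ × 214.8 = 185 MPa (compressive).

185 MPa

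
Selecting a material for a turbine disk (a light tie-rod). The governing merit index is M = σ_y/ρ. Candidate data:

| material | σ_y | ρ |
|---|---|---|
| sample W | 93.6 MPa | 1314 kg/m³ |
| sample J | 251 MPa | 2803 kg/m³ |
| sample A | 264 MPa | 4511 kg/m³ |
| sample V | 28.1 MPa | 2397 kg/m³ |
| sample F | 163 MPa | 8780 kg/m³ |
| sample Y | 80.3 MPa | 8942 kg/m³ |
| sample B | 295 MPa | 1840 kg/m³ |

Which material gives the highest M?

sample B

Computing M directly (units already consistent):
  sample B: M = 160 kN·m/kg
  sample J: M = 89.5 kN·m/kg
  sample W: M = 71.2 kN·m/kg
  sample A: M = 58.5 kN·m/kg
  sample F: M = 18.6 kN·m/kg
  sample V: M = 11.7 kN·m/kg
  sample Y: M = 8.98 kN·m/kg
Highest index: sample B.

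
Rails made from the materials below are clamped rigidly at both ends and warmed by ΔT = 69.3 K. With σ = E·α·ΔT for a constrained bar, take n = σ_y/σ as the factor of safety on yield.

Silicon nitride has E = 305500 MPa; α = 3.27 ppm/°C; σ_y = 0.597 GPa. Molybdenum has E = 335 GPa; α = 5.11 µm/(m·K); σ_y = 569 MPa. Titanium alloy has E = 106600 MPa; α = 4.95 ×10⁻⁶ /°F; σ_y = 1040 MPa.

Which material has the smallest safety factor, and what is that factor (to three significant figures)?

molybdenum, n = 4.80

Converting E to GPa, α to ×10⁻⁶/K, σ_y to MPa, then σ and n for each:
  silicon nitride: E = 305.5, α = 3.27, σ_y = 597.0 → σ = 69.2 MPa, n = 8.62
  molybdenum: E = 335.0, α = 5.11, σ_y = 569.0 → σ = 119 MPa, n = 4.80
  titanium alloy: E = 106.6, α = 8.91, σ_y = 1040 → σ = 65.8 MPa, n = 15.8
The minimum is molybdenum at n = 4.80.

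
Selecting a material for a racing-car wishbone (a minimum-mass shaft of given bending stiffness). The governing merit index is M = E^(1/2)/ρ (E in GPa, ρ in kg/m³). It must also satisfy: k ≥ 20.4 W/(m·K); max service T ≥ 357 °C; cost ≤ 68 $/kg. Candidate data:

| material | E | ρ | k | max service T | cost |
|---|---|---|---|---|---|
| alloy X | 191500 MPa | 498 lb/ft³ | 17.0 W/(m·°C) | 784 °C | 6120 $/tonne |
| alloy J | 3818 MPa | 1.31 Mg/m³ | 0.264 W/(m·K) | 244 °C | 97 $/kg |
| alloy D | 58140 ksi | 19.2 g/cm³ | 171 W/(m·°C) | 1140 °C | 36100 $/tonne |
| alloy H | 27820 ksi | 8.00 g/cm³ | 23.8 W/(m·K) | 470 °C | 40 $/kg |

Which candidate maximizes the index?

alloy H

Screen on constraints: k ≥ 20.4 W/(m·K); max service T ≥ 357 °C; cost ≤ 68 $/kg. Survivors: alloy D, alloy H.
Putting every candidate on a common basis:
  alloy D: E = 400.9 GPa, ρ = 19200 kg/m³
  alloy H: E = 191.8 GPa, ρ = 8000 kg/m³
  alloy H: M = 1.73×10⁻³
  alloy D: M = 1.04×10⁻³
Alloy H ranks first.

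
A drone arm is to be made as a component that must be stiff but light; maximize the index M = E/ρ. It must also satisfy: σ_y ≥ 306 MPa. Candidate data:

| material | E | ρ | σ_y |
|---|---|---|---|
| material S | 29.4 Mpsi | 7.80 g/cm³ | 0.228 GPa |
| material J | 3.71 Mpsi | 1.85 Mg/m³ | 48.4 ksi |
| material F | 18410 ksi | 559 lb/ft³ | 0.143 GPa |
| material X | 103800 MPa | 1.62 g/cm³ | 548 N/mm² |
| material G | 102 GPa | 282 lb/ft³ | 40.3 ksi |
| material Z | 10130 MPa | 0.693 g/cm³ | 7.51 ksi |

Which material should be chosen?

Screen on constraints: σ_y ≥ 306 MPa. Survivors: material J, material X.
Convert each candidate to consistent units, then evaluate M:
  material J: E = 25.58 GPa, ρ = 1850 kg/m³
  material X: E = 103.8 GPa, ρ = 1620 kg/m³
  material X: M = 64.1 MN·m/kg
  material J: M = 13.8 MN·m/kg
Material X ranks first.

material X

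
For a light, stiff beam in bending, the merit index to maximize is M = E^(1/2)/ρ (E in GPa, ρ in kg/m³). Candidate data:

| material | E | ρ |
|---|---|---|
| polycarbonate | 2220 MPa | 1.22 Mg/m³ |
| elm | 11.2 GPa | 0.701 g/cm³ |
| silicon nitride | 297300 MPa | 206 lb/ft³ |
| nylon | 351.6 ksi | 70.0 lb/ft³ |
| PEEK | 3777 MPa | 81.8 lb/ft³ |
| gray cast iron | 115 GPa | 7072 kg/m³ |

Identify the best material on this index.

silicon nitride

Putting every candidate on a common basis:
  polycarbonate: E = 2.220 GPa, ρ = 1220 kg/m³
  elm: E = 11.20 GPa, ρ = 701.0 kg/m³
  silicon nitride: E = 297.3 GPa, ρ = 3300 kg/m³
  nylon: E = 2.424 GPa, ρ = 1121 kg/m³
  PEEK: E = 3.777 GPa, ρ = 1310 kg/m³
  gray cast iron: E = 115.0 GPa, ρ = 7072 kg/m³
  silicon nitride: M = 5.23×10⁻³
  elm: M = 4.77×10⁻³
  gray cast iron: M = 1.52×10⁻³
  PEEK: M = 1.48×10⁻³
  nylon: M = 1.39×10⁻³
  polycarbonate: M = 1.22×10⁻³
Highest index: silicon nitride.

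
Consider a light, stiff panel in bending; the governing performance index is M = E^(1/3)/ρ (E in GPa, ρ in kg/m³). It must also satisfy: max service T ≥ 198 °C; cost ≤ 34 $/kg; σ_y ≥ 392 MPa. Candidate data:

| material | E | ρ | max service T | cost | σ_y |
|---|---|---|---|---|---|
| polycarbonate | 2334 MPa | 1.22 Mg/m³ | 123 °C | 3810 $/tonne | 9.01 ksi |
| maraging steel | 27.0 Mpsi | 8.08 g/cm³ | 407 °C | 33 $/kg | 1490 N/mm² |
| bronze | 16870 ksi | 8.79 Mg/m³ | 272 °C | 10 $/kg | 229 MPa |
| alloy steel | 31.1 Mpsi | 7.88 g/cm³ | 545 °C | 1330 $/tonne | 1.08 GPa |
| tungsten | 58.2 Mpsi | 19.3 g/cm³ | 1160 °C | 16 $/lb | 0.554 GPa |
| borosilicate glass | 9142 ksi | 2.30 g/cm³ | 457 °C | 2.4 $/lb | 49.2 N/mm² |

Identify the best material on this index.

alloy steel

Screen on constraints: max service T ≥ 198 °C; cost ≤ 34 $/kg; σ_y ≥ 392 MPa. Survivors: maraging steel, alloy steel.
After converting to SI:
  maraging steel: E = 186.2 GPa, ρ = 8080 kg/m³
  alloy steel: E = 214.4 GPa, ρ = 7880 kg/m³
  alloy steel: M = 0.760×10⁻³
  maraging steel: M = 0.707×10⁻³
Highest index: alloy steel.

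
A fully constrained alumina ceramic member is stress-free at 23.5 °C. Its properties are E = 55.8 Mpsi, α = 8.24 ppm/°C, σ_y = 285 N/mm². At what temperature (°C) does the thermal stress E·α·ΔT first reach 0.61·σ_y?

E = 55.8 Mpsi = 384.7 GPa.
σ_y = 285 N/mm² = 285.0 MPa.
E·α·ΔT = 173.8 MPa ⇒ ΔT = 173.8 / (384.7×10³ × 8.24×10⁻⁶) = 54.84 K.
T = 23.5 + 54.84 = 78.34 °C.

78.3 °C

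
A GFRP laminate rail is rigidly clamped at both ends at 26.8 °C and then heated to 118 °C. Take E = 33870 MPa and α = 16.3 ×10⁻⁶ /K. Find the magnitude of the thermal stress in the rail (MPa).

50.3 MPa

E = 33870 MPa = 33.87 GPa.
ΔT = 91.20 K. Constrained thermal stress σ = E·α·ΔT = 33.87×10³ MPa × 16.3×10⁻⁶ × 91.20 = 50.3 MPa (compressive).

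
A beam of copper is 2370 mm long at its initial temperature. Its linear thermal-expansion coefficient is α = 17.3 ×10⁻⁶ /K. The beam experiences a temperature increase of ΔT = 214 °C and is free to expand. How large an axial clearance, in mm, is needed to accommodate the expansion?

8.77 mm

ΔL = α·L₀·ΔT = 17.3×10⁻⁶ × 2370 mm × 214.0 K = 8.77 mm.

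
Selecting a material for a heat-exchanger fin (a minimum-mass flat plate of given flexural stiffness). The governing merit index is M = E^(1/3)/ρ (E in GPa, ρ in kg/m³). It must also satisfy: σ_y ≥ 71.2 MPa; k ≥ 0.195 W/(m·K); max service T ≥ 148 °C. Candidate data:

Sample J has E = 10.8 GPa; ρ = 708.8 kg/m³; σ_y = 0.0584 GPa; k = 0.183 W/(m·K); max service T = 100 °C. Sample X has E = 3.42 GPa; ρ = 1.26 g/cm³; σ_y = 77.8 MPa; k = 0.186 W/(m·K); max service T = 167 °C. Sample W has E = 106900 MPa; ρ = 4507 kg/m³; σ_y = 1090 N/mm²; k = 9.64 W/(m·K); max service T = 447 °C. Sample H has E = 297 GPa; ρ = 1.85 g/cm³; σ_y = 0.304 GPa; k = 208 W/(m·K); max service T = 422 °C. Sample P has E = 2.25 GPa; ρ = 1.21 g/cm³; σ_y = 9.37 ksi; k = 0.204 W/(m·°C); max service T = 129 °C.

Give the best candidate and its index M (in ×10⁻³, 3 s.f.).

Screen on constraints: σ_y ≥ 71.2 MPa; k ≥ 0.195 W/(m·K); max service T ≥ 148 °C. Survivors: sample W, sample H.
Convert each candidate to consistent units, then evaluate M:
  sample W: E = 106.9 GPa, ρ = 4507 kg/m³
  sample H: E = 297.0 GPa, ρ = 1850 kg/m³
  sample H: M = 3.61×10⁻³
  sample W: M = 1.05×10⁻³
Highest index: sample H.

sample H, M = 3.61×10⁻³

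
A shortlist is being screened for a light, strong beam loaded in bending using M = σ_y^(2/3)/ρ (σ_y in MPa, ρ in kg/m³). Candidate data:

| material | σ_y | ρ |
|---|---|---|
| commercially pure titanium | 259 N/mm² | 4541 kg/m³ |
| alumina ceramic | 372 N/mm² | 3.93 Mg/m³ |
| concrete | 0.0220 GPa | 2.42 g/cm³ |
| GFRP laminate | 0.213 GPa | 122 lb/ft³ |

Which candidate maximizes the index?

GFRP laminate

Convert each candidate to consistent units, then evaluate M:
  commercially pure titanium: σ_y = 259.0 MPa, ρ = 4541 kg/m³
  alumina ceramic: σ_y = 372.0 MPa, ρ = 3930 kg/m³
  concrete: σ_y = 22.00 MPa, ρ = 2420 kg/m³
  GFRP laminate: σ_y = 213.0 MPa, ρ = 1954 kg/m³
  GFRP laminate: M = 18.3×10⁻³
  alumina ceramic: M = 13.2×10⁻³
  commercially pure titanium: M = 8.95×10⁻³
  concrete: M = 3.24×10⁻³
GFRP laminate has the largest M.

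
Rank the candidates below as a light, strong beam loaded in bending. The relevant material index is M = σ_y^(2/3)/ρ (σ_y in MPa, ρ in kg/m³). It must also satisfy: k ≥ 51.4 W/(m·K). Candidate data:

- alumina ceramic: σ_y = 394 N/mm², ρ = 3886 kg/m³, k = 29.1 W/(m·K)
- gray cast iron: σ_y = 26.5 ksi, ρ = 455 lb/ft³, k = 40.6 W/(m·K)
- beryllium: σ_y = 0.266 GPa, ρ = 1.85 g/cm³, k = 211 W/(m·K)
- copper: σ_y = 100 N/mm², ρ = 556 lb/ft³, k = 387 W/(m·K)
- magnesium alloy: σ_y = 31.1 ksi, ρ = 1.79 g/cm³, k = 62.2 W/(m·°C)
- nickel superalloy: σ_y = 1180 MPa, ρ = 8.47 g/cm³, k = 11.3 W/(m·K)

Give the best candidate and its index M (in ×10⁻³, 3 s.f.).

beryllium, M = 22.4×10⁻³

Screen on constraints: k ≥ 51.4 W/(m·K). Survivors: beryllium, copper, magnesium alloy.
Putting every candidate on a common basis:
  beryllium: σ_y = 266.0 MPa, ρ = 1850 kg/m³
  copper: σ_y = 100.0 MPa, ρ = 8906 kg/m³
  magnesium alloy: σ_y = 214.4 MPa, ρ = 1790 kg/m³
  beryllium: M = 22.4×10⁻³
  magnesium alloy: M = 20.0×10⁻³
  copper: M = 2.42×10⁻³
Highest index: beryllium.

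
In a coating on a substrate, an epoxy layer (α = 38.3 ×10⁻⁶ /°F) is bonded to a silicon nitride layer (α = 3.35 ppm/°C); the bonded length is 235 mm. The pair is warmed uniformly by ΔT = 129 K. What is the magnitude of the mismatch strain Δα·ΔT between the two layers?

epoxy: α = 38.3×10⁻⁶/°F × 9/5 = 68.9×10⁻⁶/K.
Δα = |68.9 − 3.35|×10⁻⁶/K = 65.6×10⁻⁶/K.
Mismatch strain = Δα·ΔT = 65.6×10⁻⁶ × 129.0 = 8.46×10⁻³.

8.46×10⁻³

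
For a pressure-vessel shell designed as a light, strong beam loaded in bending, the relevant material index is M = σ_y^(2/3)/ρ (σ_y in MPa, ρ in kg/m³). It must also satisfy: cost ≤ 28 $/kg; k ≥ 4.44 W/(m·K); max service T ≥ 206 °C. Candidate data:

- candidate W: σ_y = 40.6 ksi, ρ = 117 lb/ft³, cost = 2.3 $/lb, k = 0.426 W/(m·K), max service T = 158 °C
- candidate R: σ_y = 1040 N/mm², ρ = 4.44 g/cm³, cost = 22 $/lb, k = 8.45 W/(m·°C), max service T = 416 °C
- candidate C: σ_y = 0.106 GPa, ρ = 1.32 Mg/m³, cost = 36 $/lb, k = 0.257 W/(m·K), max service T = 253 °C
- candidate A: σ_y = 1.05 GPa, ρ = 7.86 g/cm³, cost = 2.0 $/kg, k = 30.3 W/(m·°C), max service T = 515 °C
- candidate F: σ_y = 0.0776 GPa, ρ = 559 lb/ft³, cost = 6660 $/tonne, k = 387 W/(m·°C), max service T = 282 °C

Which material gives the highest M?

candidate A

Screen on constraints: cost ≤ 28 $/kg; k ≥ 4.44 W/(m·K); max service T ≥ 206 °C. Survivors: candidate A, candidate F.
Normalizing units and computing the index:
  candidate A: σ_y = 1050 MPa, ρ = 7860 kg/m³
  candidate F: σ_y = 77.60 MPa, ρ = 8954 kg/m³
  candidate A: M = 13.1×10⁻³
  candidate F: M = 2.03×10⁻³
The maximum is for candidate A.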